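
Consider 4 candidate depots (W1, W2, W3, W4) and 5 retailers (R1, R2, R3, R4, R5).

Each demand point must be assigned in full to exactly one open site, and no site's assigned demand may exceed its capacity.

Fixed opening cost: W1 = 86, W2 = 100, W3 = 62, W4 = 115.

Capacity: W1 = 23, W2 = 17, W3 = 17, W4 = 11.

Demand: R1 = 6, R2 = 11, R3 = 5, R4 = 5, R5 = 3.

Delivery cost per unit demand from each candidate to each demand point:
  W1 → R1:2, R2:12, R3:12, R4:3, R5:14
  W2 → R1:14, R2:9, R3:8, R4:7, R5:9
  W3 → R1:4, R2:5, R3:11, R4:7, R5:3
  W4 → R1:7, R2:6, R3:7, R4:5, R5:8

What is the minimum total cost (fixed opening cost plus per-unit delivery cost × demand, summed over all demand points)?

Open {W1, W3}; cheapest assignment that respects the capacities:
  W1 (cap 23, load 16): R1, R3, R4 — cost 6×2 + 5×12 + 5×3 = 87
  W3 (cap 17, load 14): R2, R5 — cost 11×5 + 3×3 = 64
  Shipping 151, fixed 148 → total 299.
  Any other capacity-feasible assignment to {W1, W3} ships for at least 151.
Compare {W2, W3}: its best feasible assignment gives total 343.
Compare {W1, W2, W3}: its best feasible assignment gives total 379.
Every other set of open sites that can feasibly serve all demand totals ≥ 343 even under its best assignment. Minimum: 299.

299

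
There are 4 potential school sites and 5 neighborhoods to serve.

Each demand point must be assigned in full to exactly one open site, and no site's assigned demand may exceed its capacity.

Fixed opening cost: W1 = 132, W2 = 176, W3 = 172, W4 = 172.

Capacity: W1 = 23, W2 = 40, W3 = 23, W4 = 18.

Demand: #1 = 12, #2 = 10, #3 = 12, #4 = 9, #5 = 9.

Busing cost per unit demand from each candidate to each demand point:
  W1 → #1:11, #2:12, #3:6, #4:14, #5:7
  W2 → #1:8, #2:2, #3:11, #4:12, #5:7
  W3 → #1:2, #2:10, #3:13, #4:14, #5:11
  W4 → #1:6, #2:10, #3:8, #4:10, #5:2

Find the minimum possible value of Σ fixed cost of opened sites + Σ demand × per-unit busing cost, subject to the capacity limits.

667

Open {W1, W2}; cheapest assignment that respects the capacities:
  W1 (cap 23, load 21): #3, #5 — cost 12×6 + 9×7 = 135
  W2 (cap 40, load 31): #1, #2, #4 — cost 12×8 + 10×2 + 9×12 = 224
  Shipping 359, fixed 308 → total 667.
  Any other capacity-feasible assignment to {W1, W2} ships for at least 359.
Compare {W2, W3}: its best feasible assignment gives total 695.
Compare {W2, W4}: its best feasible assignment gives total 704.
Every other set of open sites that can feasibly serve all demand totals ≥ 695 even under its best assignment. Minimum: 667.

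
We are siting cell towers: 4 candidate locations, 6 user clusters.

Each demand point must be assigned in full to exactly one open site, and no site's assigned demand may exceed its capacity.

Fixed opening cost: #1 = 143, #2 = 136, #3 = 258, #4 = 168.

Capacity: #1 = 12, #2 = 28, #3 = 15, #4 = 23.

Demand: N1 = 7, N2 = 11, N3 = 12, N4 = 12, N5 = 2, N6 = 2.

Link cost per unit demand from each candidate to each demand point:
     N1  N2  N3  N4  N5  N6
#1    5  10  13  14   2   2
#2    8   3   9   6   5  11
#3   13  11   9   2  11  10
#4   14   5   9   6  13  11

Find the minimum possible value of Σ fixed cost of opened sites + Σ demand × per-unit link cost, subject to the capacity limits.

627

Open {#2, #4}; cheapest assignment that respects the capacities:
  #2 (cap 28, load 23): N1, N3, N5, N6 — cost 7×8 + 12×9 + 2×5 + 2×11 = 196
  #4 (cap 23, load 23): N2, N4 — cost 11×5 + 12×6 = 127
  Shipping 323, fixed 304 → total 627.
  Any other capacity-feasible assignment to {#2, #4} ships for at least 323.
Compare {#1, #2, #4}: its best feasible assignment gives total 703.
Compare {#1, #2, #3}: its best feasible assignment gives total 745.
Every other set of open sites that can feasibly serve all demand totals ≥ 703 even under its best assignment. Minimum: 627.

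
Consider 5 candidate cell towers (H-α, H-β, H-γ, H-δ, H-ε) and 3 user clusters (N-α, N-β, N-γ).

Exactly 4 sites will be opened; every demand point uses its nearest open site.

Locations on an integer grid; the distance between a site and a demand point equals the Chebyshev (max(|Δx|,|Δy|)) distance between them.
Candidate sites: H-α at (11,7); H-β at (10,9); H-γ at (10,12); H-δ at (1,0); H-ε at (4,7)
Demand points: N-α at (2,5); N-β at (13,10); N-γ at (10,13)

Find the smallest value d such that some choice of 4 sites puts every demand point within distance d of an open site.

Open {H-α, H-β, H-γ, H-ε}.
  Farthest demand point is N-β at distance 3 (to H-α); all others are ≤ 3.
With {H-α, H-γ, H-δ, H-ε} the worst case is 3.
With {H-β, H-γ, H-δ, H-ε} the worst case is 3.
No size-4 selection achieves below 3.

3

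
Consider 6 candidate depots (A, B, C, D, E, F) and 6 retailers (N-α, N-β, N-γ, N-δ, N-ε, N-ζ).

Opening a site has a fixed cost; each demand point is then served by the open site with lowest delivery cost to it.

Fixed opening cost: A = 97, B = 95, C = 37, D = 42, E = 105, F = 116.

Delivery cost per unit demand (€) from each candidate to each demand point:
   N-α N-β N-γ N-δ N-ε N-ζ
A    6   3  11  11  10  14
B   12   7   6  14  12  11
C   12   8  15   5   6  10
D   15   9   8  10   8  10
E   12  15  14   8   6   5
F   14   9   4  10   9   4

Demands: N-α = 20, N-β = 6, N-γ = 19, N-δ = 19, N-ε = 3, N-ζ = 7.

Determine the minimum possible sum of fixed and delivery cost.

605

Open {A, C, F}: assign each demand point to its cheapest open site.
  N-α→A 20×6=120, N-β→A 6×3=18, N-γ→F 19×4=76, N-δ→C 19×5=95, N-ε→C 3×6=18, N-ζ→F 7×4=28
  delivery cost 355, fixed 250 → total 605.
Compare {A, C, D, F}: delivery cost 355 + fixed 292 = 647.
Compare {A, C, D}: delivery cost 473 + fixed 176 = 649.
Compare {C, F}: delivery cost 505 + fixed 153 = 658.
All other subsets cost ≥ 647. Minimum total cost: 605.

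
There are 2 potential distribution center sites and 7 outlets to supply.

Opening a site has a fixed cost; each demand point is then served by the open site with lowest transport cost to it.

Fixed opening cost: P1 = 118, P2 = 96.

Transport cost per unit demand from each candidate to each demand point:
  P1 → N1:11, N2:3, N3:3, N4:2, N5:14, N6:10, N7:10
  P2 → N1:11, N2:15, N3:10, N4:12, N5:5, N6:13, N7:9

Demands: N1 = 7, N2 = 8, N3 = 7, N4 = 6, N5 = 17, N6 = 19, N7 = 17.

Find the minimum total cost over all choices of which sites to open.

776

Open {P1, P2}: assign each demand point to its cheapest open site.
  N1→P1 7×11=77, N2→P1 8×3=24, N3→P1 7×3=21, N4→P1 6×2=12, N5→P2 17×5=85, N6→P1 19×10=190, N7→P2 17×9=153
  transport cost 562, fixed 214 → total 776.
Compare {P1}: transport cost 732 + fixed 118 = 850.
Compare {P2}: transport cost 824 + fixed 96 = 920.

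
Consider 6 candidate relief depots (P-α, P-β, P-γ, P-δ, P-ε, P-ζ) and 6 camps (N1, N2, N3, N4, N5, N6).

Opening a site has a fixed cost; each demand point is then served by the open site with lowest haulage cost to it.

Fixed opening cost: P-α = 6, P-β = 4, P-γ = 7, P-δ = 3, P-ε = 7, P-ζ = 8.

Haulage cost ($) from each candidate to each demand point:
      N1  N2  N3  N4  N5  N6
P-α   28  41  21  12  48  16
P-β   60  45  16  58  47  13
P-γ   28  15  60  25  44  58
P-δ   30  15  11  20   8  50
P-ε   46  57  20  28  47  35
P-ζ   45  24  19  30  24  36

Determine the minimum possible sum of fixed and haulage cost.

99

Open {P-α, P-δ}: assign each demand point to its cheapest open site.
  N1→P-α 28, N2→P-δ 15, N3→P-δ 11, N4→P-α 12, N5→P-δ 8, N6→P-α 16
  haulage cost 90, fixed 9 → total 99.
Compare {P-α, P-β, P-δ}: haulage cost 87 + fixed 13 = 100.
Compare {P-β, P-δ}: haulage cost 97 + fixed 7 = 104.
Compare {P-α, P-γ, P-δ}: haulage cost 90 + fixed 16 = 106.
All other subsets cost ≥ 100. Minimum total cost: 99.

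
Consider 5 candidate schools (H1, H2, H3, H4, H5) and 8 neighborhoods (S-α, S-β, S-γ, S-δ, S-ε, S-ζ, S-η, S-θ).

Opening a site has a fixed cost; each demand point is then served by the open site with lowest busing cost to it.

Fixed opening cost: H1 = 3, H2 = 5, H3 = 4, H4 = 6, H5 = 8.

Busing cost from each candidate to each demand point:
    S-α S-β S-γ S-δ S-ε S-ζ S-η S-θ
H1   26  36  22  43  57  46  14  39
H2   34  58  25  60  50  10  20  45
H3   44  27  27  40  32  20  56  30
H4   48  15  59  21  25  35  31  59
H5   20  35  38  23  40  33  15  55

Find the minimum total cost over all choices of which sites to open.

Open {H1, H2, H3, H4}: assign each demand point to its cheapest open site.
  S-α→H1 26, S-β→H4 15, S-γ→H1 22, S-δ→H4 21, S-ε→H4 25, S-ζ→H2 10, S-η→H1 14, S-θ→H3 30
  busing cost 163, fixed 18 → total 181.
Compare {H1, H2, H3, H4, H5}: busing cost 157 + fixed 26 = 183.
Compare {H2, H3, H4, H5}: busing cost 161 + fixed 23 = 184.
Compare {H1, H2, H4}: busing cost 172 + fixed 14 = 186.
All other subsets cost ≥ 183. Minimum total cost: 181.

181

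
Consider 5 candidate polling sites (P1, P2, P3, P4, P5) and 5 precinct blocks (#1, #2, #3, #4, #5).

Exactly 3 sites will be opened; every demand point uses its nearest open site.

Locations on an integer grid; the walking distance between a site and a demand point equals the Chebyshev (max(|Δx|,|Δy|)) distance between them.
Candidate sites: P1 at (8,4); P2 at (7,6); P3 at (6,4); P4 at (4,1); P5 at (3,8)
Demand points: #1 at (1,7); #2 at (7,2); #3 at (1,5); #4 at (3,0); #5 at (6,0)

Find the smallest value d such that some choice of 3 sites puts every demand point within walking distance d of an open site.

3

Open {P1, P4, P5}.
  Farthest demand point is #3 at walking distance 3 (to P5); all others are ≤ 3.
With {P2, P4, P5} the worst case is 3.
With {P3, P4, P5} the worst case is 3.
No size-3 selection achieves below 3.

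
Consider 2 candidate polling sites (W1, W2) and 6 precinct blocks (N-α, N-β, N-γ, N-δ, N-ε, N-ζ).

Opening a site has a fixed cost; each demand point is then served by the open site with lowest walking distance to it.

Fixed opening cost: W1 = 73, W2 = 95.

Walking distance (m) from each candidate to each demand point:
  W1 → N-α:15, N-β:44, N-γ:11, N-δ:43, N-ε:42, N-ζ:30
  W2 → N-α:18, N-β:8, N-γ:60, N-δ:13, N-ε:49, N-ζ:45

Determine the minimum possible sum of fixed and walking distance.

Open {W1}: assign each demand point to its cheapest open site.
  N-α→W1 15, N-β→W1 44, N-γ→W1 11, N-δ→W1 43, N-ε→W1 42, N-ζ→W1 30
  walking distance 185, fixed 73 → total 258.
Compare {W1, W2}: walking distance 119 + fixed 168 = 287.
Compare {W2}: walking distance 193 + fixed 95 = 288.

258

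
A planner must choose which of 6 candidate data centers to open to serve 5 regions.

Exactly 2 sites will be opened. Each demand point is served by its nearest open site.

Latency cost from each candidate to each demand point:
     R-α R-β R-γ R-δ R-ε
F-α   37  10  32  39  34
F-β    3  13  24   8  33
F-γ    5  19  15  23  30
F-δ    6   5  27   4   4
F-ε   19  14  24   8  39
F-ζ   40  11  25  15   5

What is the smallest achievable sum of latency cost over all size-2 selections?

33

Open {F-γ, F-δ}.
  R-α→F-γ 5, R-β→F-δ 5, R-γ→F-γ 15, R-δ→F-δ 4, R-ε→F-δ 4  ⇒ total 33.
Compare {F-β, F-δ}: total 40.
Compare {F-δ, F-ε}: total 43.
No size-2 selection does better; minimum is 33.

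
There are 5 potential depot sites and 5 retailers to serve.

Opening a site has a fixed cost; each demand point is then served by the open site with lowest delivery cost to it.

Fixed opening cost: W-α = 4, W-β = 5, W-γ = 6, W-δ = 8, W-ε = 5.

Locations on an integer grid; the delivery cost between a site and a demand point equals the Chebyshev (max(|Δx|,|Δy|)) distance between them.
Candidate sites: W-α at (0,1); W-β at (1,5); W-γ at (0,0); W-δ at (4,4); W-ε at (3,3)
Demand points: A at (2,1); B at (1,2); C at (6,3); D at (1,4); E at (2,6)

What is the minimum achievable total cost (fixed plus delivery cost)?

17

Open {W-ε}: assign each demand point to its cheapest open site.
  A→W-ε 2, B→W-ε 2, C→W-ε 3, D→W-ε 2, E→W-ε 3
  delivery cost 12, fixed 5 → total 17.
Compare {W-β}: delivery cost 14 + fixed 5 = 19.
Compare {W-α, W-β}: delivery cost 10 + fixed 9 = 19.
Compare {W-β, W-ε}: delivery cost 9 + fixed 10 = 19.
All other subsets cost ≥ 19. Minimum total cost: 17.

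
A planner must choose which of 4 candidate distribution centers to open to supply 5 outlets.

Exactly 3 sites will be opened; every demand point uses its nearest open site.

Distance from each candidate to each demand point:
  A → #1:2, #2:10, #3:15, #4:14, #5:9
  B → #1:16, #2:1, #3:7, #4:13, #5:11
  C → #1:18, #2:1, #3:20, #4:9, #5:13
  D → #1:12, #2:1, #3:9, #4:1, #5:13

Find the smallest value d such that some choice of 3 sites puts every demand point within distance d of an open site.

9

Open {A, B, C}.
  Farthest demand point is #4 at distance 9 (to C); all others are ≤ 9.
With {A, B, D} the worst case is 9.
With {A, C, D} the worst case is 9.
No size-3 selection achieves below 9.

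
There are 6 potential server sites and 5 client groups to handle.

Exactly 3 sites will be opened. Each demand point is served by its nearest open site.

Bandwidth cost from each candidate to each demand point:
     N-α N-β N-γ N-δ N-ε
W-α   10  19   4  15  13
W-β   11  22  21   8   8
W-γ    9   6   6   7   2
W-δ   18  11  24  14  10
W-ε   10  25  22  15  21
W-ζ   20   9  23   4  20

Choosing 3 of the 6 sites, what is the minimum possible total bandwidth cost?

25

Open {W-α, W-γ, W-ζ}.
  N-α→W-γ 9, N-β→W-γ 6, N-γ→W-α 4, N-δ→W-ζ 4, N-ε→W-γ 2  ⇒ total 25.
Compare {W-β, W-γ, W-ζ}: total 27.
Compare {W-γ, W-δ, W-ζ}: total 27.
No size-3 selection does better; minimum is 25.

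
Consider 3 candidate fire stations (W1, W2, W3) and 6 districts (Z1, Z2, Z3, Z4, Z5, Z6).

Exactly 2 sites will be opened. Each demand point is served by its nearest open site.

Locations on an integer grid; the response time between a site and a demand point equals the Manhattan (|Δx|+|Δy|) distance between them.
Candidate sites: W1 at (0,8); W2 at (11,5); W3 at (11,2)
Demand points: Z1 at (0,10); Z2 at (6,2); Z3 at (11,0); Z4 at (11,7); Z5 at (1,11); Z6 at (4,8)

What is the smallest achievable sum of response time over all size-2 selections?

22

Open {W1, W3}.
  Z1→W1 2, Z2→W3 5, Z3→W3 2, Z4→W3 5, Z5→W1 4, Z6→W1 4  ⇒ total 22.
Compare {W1, W2}: total 25.
Compare {W2, W3}: total 51.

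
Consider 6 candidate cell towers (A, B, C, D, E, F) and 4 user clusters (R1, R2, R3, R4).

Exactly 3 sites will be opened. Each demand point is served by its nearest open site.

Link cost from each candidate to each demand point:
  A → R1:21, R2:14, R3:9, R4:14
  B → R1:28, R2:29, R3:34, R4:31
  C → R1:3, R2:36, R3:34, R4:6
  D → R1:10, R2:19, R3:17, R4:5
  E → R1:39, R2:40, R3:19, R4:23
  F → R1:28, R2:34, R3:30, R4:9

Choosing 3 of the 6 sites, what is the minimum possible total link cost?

Open {A, C, D}.
  R1→C 3, R2→A 14, R3→A 9, R4→D 5  ⇒ total 31.
Compare {A, B, C}: total 32.
Compare {A, C, E}: total 32.
No size-3 selection does better; minimum is 31.

31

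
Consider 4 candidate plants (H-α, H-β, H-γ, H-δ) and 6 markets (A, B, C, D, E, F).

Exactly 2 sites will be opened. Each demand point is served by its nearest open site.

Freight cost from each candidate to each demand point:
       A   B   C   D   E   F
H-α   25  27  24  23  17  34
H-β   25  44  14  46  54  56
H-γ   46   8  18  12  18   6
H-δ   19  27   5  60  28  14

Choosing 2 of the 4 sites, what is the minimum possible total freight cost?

68

Open {H-γ, H-δ}.
  A→H-δ 19, B→H-γ 8, C→H-δ 5, D→H-γ 12, E→H-γ 18, F→H-γ 6  ⇒ total 68.
Compare {H-β, H-γ}: total 83.
Compare {H-α, H-γ}: total 86.
No size-2 selection does better; minimum is 68.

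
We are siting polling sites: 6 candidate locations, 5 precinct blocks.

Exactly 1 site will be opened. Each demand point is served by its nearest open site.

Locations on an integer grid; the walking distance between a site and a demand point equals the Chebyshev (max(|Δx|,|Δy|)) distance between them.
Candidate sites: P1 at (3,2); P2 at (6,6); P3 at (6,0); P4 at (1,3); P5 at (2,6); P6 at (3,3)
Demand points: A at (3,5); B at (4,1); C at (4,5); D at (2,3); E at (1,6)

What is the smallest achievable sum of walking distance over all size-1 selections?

10

Open {P6}.
  A→P6 2, B→P6 2, C→P6 2, D→P6 1, E→P6 3  ⇒ total 10.
Compare {P1}: total 12.
Compare {P4}: total 12.
No size-1 selection does better; minimum is 10.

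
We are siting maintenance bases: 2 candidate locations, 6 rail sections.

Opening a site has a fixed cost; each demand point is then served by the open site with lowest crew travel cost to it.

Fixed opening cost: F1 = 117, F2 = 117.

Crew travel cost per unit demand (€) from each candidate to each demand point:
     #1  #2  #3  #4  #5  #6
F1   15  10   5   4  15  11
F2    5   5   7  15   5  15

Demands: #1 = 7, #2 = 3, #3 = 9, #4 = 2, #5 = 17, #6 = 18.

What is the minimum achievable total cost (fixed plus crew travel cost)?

615

Open {F2}: assign each demand point to its cheapest open site.
  #1→F2 7×5=35, #2→F2 3×5=15, #3→F2 9×7=63, #4→F2 2×15=30, #5→F2 17×5=85, #6→F2 18×15=270
  crew travel cost 498, fixed 117 → total 615.
Compare {F1, F2}: crew travel cost 386 + fixed 234 = 620.
Compare {F1}: crew travel cost 641 + fixed 117 = 758.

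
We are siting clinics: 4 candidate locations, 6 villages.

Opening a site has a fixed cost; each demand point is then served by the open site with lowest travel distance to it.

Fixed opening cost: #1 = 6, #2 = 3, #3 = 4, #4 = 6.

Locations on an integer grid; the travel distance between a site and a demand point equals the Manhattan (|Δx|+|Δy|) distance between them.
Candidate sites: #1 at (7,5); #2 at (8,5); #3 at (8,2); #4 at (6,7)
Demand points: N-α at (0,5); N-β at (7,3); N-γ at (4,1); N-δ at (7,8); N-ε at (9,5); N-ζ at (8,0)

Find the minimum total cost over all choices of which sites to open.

29

Open {#2, #3}: assign each demand point to its cheapest open site.
  N-α→#2 8, N-β→#3 2, N-γ→#3 5, N-δ→#2 4, N-ε→#2 1, N-ζ→#3 2
  travel distance 22, fixed 7 → total 29.
Compare {#1, #3}: travel distance 21 + fixed 10 = 31.
Compare {#2}: travel distance 29 + fixed 3 = 32.
Compare {#1}: travel distance 27 + fixed 6 = 33.
All other subsets cost ≥ 31. Minimum total cost: 29.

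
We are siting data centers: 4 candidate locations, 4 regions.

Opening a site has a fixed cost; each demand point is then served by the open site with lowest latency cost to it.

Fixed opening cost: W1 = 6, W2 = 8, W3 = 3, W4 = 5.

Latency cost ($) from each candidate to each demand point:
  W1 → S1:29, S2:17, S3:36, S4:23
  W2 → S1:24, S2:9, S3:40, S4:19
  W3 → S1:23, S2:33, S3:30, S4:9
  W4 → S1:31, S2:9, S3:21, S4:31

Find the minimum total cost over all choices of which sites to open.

Open {W3, W4}: assign each demand point to its cheapest open site.
  S1→W3 23, S2→W4 9, S3→W4 21, S4→W3 9
  latency cost 62, fixed 8 → total 70.
Compare {W1, W3, W4}: latency cost 62 + fixed 14 = 76.
Compare {W2, W3, W4}: latency cost 62 + fixed 16 = 78.
Compare {W2, W3}: latency cost 71 + fixed 11 = 82.
All other subsets cost ≥ 76. Minimum total cost: 70.

70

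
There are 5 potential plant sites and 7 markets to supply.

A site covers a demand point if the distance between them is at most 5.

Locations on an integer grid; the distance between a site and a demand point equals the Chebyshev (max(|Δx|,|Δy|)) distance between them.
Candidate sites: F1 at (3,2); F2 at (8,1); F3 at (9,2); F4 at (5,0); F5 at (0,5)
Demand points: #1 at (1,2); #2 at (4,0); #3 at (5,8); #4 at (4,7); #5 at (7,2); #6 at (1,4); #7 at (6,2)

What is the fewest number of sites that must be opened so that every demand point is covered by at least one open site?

2

Coverage sets (demand points within 5 of each site):
  F1: {#1, #2, #4, #5, #6, #7}
  F2: {#2, #5, #7}
  F3: {#2, #4, #5, #7}
  F4: {#1, #2, #5, #6, #7}
  F5: {#1, #2, #3, #4, #6}
No single site covers all 7 demand points.
But {F1, F5} covers everything, so the minimum is 2.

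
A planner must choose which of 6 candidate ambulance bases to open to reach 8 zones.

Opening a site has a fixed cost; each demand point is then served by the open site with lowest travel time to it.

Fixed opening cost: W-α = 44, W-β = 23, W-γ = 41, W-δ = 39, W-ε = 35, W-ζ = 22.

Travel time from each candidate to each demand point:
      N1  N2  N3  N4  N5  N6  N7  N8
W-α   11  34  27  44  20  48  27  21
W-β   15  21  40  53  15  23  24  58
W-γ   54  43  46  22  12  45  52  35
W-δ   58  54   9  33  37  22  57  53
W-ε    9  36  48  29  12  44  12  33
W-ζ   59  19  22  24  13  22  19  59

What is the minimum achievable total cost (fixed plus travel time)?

210

Open {W-ε, W-ζ}: assign each demand point to its cheapest open site.
  N1→W-ε 9, N2→W-ζ 19, N3→W-ζ 22, N4→W-ζ 24, N5→W-ε 12, N6→W-ζ 22, N7→W-ε 12, N8→W-ε 33
  travel time 153, fixed 57 → total 210.
Compare {W-α, W-ζ}: travel time 151 + fixed 66 = 217.
Compare {W-β, W-ε, W-ζ}: travel time 153 + fixed 80 = 233.
Compare {W-δ, W-ε}: travel time 162 + fixed 74 = 236.
All other subsets cost ≥ 217. Minimum total cost: 210.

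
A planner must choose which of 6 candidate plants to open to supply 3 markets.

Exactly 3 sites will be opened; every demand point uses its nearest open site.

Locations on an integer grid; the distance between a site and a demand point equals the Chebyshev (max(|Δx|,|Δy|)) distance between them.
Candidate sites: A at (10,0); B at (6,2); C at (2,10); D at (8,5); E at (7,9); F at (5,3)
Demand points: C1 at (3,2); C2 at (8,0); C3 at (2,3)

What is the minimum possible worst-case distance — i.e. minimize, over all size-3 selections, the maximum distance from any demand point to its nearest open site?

Open {A, B, F}.
  Farthest demand point is C3 at distance 3 (to F); all others are ≤ 3.
With {A, C, F} the worst case is 3.
With {A, D, F} the worst case is 3.
No size-3 selection achieves below 3.

3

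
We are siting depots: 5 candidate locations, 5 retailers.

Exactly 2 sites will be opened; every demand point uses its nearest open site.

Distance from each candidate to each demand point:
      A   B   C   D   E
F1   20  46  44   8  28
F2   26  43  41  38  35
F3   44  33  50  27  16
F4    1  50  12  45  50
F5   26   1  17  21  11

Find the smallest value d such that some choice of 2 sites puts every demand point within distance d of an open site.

Open {F1, F5}.
  Farthest demand point is A at distance 20 (to F1); all others are ≤ 20.
With {F4, F5} the worst case is 21.
With {F2, F5} the worst case is 26.
No size-2 selection achieves below 20.

20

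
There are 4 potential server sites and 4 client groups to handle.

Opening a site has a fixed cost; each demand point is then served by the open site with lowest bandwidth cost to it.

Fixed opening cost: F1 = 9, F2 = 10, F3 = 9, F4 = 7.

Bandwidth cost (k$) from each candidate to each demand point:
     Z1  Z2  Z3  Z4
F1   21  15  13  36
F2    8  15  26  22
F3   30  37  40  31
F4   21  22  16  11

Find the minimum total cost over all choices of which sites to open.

Open {F2, F4}: assign each demand point to its cheapest open site.
  Z1→F2 8, Z2→F2 15, Z3→F4 16, Z4→F4 11
  bandwidth cost 50, fixed 17 → total 67.
Compare {F1, F2, F4}: bandwidth cost 47 + fixed 26 = 73.
Compare {F1, F4}: bandwidth cost 60 + fixed 16 = 76.
Compare {F2, F3, F4}: bandwidth cost 50 + fixed 26 = 76.
All other subsets cost ≥ 73. Minimum total cost: 67.

67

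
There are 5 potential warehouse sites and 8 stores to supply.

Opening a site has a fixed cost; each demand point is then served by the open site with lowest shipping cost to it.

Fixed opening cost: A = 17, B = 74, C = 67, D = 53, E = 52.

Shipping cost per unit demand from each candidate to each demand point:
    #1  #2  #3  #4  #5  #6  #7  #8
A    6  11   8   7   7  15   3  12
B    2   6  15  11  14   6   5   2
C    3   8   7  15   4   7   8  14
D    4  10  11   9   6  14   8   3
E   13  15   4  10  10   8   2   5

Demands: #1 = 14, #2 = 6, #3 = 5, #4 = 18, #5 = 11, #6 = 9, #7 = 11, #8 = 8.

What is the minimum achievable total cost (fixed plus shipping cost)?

501

Open {A, B}: assign each demand point to its cheapest open site.
  #1→B 14×2=28, #2→B 6×6=36, #3→A 5×8=40, #4→A 18×7=126, #5→A 11×7=77, #6→B 9×6=54, #7→A 11×3=33, #8→B 8×2=16
  shipping cost 410, fixed 91 → total 501.
Compare {A, B, E}: shipping cost 379 + fixed 143 = 522.
Compare {A, B, C}: shipping cost 372 + fixed 158 = 530.
Compare {A, C, E}: shipping cost 405 + fixed 136 = 541.
All other subsets cost ≥ 522. Minimum total cost: 501.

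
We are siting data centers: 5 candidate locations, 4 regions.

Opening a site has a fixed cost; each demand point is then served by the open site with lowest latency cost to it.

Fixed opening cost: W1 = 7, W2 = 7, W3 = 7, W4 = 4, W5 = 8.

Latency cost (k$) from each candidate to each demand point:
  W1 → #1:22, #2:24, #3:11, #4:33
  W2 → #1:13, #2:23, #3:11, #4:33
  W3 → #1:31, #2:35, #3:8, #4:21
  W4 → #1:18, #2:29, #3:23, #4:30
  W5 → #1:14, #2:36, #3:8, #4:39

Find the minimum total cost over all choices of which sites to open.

Open {W2, W3}: assign each demand point to its cheapest open site.
  #1→W2 13, #2→W2 23, #3→W3 8, #4→W3 21
  latency cost 65, fixed 14 → total 79.
Compare {W2, W3, W4}: latency cost 65 + fixed 18 = 83.
Compare {W1, W2, W3}: latency cost 65 + fixed 21 = 86.
Compare {W2}: latency cost 80 + fixed 7 = 87.
All other subsets cost ≥ 83. Minimum total cost: 79.

79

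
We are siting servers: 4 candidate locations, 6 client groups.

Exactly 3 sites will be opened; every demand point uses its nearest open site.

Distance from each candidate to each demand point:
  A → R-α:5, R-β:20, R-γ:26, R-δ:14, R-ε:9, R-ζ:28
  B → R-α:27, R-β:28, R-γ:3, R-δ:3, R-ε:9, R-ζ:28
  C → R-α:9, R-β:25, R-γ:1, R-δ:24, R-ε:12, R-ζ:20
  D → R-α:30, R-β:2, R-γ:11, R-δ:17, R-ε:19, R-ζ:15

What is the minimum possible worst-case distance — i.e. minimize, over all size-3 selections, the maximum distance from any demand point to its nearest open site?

Open {A, B, D}.
  Farthest demand point is R-ζ at distance 15 (to D); all others are ≤ 15.
With {A, C, D} the worst case is 15.
With {B, C, D} the worst case is 15.
No size-3 selection achieves below 15.

15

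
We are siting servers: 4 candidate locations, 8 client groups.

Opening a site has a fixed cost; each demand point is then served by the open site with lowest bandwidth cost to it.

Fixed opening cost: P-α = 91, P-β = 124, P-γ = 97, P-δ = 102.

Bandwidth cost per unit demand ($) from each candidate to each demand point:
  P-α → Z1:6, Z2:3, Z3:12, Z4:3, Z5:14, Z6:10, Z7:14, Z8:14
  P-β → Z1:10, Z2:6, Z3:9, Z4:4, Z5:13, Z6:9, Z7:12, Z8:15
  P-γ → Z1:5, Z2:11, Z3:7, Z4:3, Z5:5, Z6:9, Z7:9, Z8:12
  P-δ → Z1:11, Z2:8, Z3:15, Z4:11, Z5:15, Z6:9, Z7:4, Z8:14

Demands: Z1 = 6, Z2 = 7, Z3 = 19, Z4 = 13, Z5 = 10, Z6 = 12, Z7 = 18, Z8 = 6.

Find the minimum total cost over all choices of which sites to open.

Open {P-γ, P-δ}: assign each demand point to its cheapest open site.
  Z1→P-γ 6×5=30, Z2→P-δ 7×8=56, Z3→P-γ 19×7=133, Z4→P-γ 13×3=39, Z5→P-γ 10×5=50, Z6→P-γ 12×9=108, Z7→P-δ 18×4=72, Z8→P-γ 6×12=72
  bandwidth cost 560, fixed 199 → total 759.
Compare {P-γ}: bandwidth cost 671 + fixed 97 = 768.
Compare {P-α, P-γ}: bandwidth cost 615 + fixed 188 = 803.
Compare {P-α, P-γ, P-δ}: bandwidth cost 525 + fixed 290 = 815.
All other subsets cost ≥ 768. Minimum total cost: 759.

759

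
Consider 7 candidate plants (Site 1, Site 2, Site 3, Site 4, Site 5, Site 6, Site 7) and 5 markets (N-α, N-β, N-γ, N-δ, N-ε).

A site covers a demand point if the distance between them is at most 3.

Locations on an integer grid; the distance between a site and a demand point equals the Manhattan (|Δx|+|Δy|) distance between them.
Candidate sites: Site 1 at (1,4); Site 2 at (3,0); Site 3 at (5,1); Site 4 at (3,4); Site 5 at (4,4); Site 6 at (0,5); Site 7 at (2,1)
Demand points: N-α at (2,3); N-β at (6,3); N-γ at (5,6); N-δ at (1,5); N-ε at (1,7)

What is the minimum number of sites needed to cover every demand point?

2

Coverage sets (demand points within 3 of each site):
  Site 1: {N-α, N-δ, N-ε}
  Site 2: {}
  Site 3: {N-β}
  Site 4: {N-α, N-δ}
  Site 5: {N-α, N-β, N-γ}
  Site 6: {N-δ, N-ε}
  Site 7: {N-α}
No single site covers all 5 demand points.
But {Site 1, Site 5} covers everything, so the minimum is 2.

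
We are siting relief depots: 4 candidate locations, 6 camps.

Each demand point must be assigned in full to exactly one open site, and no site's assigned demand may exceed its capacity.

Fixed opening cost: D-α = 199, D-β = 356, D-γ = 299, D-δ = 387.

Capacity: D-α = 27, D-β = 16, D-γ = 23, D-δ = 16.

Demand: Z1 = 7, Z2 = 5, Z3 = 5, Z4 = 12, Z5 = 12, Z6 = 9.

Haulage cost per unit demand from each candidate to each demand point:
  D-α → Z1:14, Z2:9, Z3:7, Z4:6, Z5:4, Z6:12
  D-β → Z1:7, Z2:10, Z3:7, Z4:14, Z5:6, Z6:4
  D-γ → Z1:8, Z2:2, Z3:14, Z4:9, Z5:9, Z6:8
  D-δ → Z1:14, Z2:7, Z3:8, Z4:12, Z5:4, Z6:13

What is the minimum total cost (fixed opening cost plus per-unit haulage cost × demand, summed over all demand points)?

1111

Open {D-α, D-β, D-γ}; cheapest assignment that respects the capacities:
  D-α (cap 27, load 24): Z4, Z5 — cost 12×6 + 12×4 = 120
  D-β (cap 16, load 14): Z3, Z6 — cost 5×7 + 9×4 = 71
  D-γ (cap 23, load 12): Z1, Z2 — cost 7×8 + 5×2 = 66
  Shipping 257, fixed 854 → total 1111.
  Any other capacity-feasible assignment to {D-α, D-β, D-γ} ships for at least 257.
Compare {D-α, D-γ, D-δ}: its best feasible assignment gives total 1178.
Compare {D-α, D-β, D-δ}: its best feasible assignment gives total 1222.
Every other set of open sites that can feasibly serve all demand totals ≥ 1178 even under its best assignment. Minimum: 1111.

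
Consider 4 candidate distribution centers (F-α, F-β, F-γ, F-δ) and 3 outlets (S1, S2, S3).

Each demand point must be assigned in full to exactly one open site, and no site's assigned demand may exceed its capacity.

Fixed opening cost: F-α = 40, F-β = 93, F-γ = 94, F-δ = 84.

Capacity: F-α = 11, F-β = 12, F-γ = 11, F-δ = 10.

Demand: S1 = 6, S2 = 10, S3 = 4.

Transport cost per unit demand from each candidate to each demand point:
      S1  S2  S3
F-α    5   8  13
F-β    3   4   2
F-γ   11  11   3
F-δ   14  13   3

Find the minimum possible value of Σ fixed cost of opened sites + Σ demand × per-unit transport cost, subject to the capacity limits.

Open {F-α, F-β}; cheapest assignment that respects the capacities:
  F-α (cap 11, load 10): S2 — cost 10×8 = 80
  F-β (cap 12, load 10): S1, S3 — cost 6×3 + 4×2 = 26
  Shipping 106, fixed 133 → total 239.
  Any other capacity-feasible assignment to {F-α, F-β} ships for at least 106.
Compare {F-α, F-γ}: its best feasible assignment gives total 292.
Compare {F-α, F-β, F-δ}: its best feasible assignment gives total 299.
Every other set of open sites that can feasibly serve all demand totals ≥ 292 even under its best assignment. Minimum: 239.

239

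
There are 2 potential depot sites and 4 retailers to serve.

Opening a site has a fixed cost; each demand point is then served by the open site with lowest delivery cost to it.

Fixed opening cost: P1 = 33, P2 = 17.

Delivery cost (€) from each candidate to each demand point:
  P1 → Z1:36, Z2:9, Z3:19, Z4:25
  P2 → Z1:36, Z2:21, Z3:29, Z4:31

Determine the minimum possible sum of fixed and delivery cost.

122

Open {P1}: assign each demand point to its cheapest open site.
  Z1→P1 36, Z2→P1 9, Z3→P1 19, Z4→P1 25
  delivery cost 89, fixed 33 → total 122.
Compare {P2}: delivery cost 117 + fixed 17 = 134.
Compare {P1, P2}: delivery cost 89 + fixed 50 = 139.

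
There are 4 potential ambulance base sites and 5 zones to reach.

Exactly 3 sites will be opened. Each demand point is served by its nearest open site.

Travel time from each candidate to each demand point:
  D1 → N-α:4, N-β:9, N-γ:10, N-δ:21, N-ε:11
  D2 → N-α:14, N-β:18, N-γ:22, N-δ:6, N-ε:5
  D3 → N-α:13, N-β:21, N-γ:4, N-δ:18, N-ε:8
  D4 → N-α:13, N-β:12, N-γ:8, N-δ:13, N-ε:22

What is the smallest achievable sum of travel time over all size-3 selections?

Open {D1, D2, D3}.
  N-α→D1 4, N-β→D1 9, N-γ→D3 4, N-δ→D2 6, N-ε→D2 5  ⇒ total 28.
Compare {D1, D2, D4}: total 32.
Compare {D1, D3, D4}: total 38.
No size-3 selection does better; minimum is 28.

28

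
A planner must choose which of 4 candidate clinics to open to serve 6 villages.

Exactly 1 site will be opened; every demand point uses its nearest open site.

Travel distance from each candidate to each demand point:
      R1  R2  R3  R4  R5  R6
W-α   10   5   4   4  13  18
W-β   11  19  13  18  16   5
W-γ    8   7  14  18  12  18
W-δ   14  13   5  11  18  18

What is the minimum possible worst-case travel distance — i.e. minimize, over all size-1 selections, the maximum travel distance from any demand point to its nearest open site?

Open {W-α}.
  Farthest demand point is R6 at travel distance 18 (to W-α); all others are ≤ 18.
With {W-γ} the worst case is 18.
With {W-δ} the worst case is 18.
No size-1 selection achieves below 18.

18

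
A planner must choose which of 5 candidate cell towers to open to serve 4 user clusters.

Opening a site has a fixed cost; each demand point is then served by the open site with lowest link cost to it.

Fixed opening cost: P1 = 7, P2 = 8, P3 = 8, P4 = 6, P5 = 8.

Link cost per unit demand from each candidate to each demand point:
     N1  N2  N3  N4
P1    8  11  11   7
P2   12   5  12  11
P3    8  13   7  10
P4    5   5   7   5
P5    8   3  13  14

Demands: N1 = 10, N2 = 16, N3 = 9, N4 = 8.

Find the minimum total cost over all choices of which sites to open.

Open {P4, P5}: assign each demand point to its cheapest open site.
  N1→P4 10×5=50, N2→P5 16×3=48, N3→P4 9×7=63, N4→P4 8×5=40
  link cost 201, fixed 14 → total 215.
Compare {P1, P4, P5}: link cost 201 + fixed 21 = 222.
Compare {P2, P4, P5}: link cost 201 + fixed 22 = 223.
Compare {P3, P4, P5}: link cost 201 + fixed 22 = 223.
All other subsets cost ≥ 222. Minimum total cost: 215.

215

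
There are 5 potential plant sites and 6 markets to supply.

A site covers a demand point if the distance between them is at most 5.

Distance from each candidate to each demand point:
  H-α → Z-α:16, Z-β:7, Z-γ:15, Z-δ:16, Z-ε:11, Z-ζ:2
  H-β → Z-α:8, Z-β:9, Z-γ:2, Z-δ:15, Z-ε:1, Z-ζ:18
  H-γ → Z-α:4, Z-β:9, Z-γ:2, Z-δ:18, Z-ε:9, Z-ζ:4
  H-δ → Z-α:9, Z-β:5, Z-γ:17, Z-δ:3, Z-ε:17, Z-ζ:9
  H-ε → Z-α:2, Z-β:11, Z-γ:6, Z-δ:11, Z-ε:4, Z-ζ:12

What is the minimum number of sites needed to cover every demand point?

Coverage sets (demand points within 5 of each site):
  H-α: {Z-ζ}
  H-β: {Z-γ, Z-ε}
  H-γ: {Z-α, Z-γ, Z-ζ}
  H-δ: {Z-β, Z-δ}
  H-ε: {Z-α, Z-ε}
No 2 sites suffice: every size-2 union leaves at least one demand point uncovered.
But {H-β, H-γ, H-δ} covers everything, so the minimum is 3.

3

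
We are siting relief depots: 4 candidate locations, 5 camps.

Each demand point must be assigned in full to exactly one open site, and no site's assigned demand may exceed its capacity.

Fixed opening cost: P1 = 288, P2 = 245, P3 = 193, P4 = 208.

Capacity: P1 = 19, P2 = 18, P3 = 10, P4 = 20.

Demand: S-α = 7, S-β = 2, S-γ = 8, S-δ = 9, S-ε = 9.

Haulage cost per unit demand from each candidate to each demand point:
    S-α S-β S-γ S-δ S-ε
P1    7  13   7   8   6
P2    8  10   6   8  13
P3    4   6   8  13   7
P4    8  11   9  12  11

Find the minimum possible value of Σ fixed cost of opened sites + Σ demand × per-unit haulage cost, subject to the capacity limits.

750

Open {P2, P4}; cheapest assignment that respects the capacities:
  P2 (cap 18, load 17): S-γ, S-δ — cost 8×6 + 9×8 = 120
  P4 (cap 20, load 18): S-α, S-β, S-ε — cost 7×8 + 2×11 + 9×11 = 177
  Shipping 297, fixed 453 → total 750.
  Any other capacity-feasible assignment to {P2, P4} ships for at least 297.
Compare {P1, P4}: its best feasible assignment gives total 772.
Compare {P1, P2}: its best feasible assignment gives total 782.
Every other set of open sites that can feasibly serve all demand totals ≥ 772 even under its best assignment. Minimum: 750.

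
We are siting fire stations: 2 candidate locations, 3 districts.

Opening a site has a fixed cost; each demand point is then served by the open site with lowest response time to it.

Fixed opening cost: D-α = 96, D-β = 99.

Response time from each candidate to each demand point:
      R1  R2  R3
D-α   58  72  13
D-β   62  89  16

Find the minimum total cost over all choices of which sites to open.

Open {D-α}: assign each demand point to its cheapest open site.
  R1→D-α 58, R2→D-α 72, R3→D-α 13
  response time 143, fixed 96 → total 239.
Compare {D-β}: response time 167 + fixed 99 = 266.
Compare {D-α, D-β}: response time 143 + fixed 195 = 338.

239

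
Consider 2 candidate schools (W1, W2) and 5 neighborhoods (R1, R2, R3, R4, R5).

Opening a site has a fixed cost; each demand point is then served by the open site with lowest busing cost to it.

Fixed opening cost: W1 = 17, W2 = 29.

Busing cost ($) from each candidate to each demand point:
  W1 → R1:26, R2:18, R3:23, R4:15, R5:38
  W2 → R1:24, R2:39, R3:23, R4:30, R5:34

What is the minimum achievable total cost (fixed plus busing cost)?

Open {W1}: assign each demand point to its cheapest open site.
  R1→W1 26, R2→W1 18, R3→W1 23, R4→W1 15, R5→W1 38
  busing cost 120, fixed 17 → total 137.
Compare {W1, W2}: busing cost 114 + fixed 46 = 160.
Compare {W2}: busing cost 150 + fixed 29 = 179.

137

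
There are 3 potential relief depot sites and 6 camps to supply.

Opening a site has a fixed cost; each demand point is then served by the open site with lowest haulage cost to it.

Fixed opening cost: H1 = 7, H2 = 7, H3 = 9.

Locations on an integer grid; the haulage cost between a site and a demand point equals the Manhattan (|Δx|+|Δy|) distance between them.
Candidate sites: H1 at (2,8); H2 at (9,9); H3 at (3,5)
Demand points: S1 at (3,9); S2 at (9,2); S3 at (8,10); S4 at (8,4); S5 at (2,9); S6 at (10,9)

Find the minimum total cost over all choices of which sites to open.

33

Open {H1, H2}: assign each demand point to its cheapest open site.
  S1→H1 2, S2→H2 7, S3→H2 2, S4→H2 6, S5→H1 1, S6→H2 1
  haulage cost 19, fixed 14 → total 33.
Compare {H2}: haulage cost 29 + fixed 7 = 36.
Compare {H2, H3}: haulage cost 25 + fixed 16 = 41.
Compare {H1, H2, H3}: haulage cost 19 + fixed 23 = 42.
All other subsets cost ≥ 36. Minimum total cost: 33.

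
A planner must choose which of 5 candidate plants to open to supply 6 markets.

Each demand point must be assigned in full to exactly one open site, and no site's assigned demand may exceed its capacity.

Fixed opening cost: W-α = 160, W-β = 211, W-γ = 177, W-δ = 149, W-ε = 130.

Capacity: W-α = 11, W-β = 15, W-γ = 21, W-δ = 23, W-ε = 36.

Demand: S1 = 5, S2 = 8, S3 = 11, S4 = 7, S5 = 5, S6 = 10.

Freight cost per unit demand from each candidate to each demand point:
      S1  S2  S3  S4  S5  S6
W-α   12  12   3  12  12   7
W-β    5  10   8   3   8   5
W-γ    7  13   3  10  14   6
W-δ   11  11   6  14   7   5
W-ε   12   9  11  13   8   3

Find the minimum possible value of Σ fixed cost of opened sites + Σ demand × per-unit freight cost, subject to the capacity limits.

608

Open {W-γ, W-ε}; cheapest assignment that respects the capacities:
  W-γ (cap 21, load 16): S1, S3 — cost 5×7 + 11×3 = 68
  W-ε (cap 36, load 30): S2, S4, S5, S6 — cost 8×9 + 7×13 + 5×8 + 10×3 = 233
  Shipping 301, fixed 307 → total 608.
  Any other capacity-feasible assignment to {W-γ, W-ε} ships for at least 301.
Compare {W-α, W-ε}: its best feasible assignment gives total 616.
Compare {W-δ, W-ε}: its best feasible assignment gives total 628.
Every other set of open sites that can feasibly serve all demand totals ≥ 616 even under its best assignment. Minimum: 608.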